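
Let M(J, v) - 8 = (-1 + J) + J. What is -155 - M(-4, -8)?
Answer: -154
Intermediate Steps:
M(J, v) = 7 + 2*J (M(J, v) = 8 + ((-1 + J) + J) = 8 + (-1 + 2*J) = 7 + 2*J)
-155 - M(-4, -8) = -155 - (7 + 2*(-4)) = -155 - (7 - 8) = -155 - 1*(-1) = -155 + 1 = -154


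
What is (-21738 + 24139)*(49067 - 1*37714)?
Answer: 27258553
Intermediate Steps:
(-21738 + 24139)*(49067 - 1*37714) = 2401*(49067 - 37714) = 2401*11353 = 27258553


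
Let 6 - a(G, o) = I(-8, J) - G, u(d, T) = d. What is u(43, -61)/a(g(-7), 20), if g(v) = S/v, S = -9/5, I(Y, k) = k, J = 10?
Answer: -1505/131 ≈ -11.489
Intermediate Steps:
S = -9/5 (S = -9*⅕ = -9/5 ≈ -1.8000)
g(v) = -9/(5*v)
a(G, o) = -4 + G (a(G, o) = 6 - (10 - G) = 6 + (-10 + G) = -4 + G)
u(43, -61)/a(g(-7), 20) = 43/(-4 - 9/5/(-7)) = 43/(-4 - 9/5*(-⅐)) = 43/(-4 + 9/35) = 43/(-131/35) = 43*(-35/131) = -1505/131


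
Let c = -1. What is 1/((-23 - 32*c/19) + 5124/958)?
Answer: -9101/145317 ≈ -0.062629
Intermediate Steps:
1/((-23 - 32*c/19) + 5124/958) = 1/((-23 - (-32)/19) + 5124/958) = 1/((-23 - (-32)/19) + 5124*(1/958)) = 1/((-23 - 32*(-1/19)) + 2562/479) = 1/((-23 + 32/19) + 2562/479) = 1/(-405/19 + 2562/479) = 1/(-145317/9101) = -9101/145317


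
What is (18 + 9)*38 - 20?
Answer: 1006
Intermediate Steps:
(18 + 9)*38 - 20 = 27*38 - 20 = 1026 - 20 = 1006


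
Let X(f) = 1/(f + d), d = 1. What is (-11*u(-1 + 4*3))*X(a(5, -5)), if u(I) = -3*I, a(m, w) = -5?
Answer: -363/4 ≈ -90.750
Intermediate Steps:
X(f) = 1/(1 + f) (X(f) = 1/(f + 1) = 1/(1 + f))
(-11*u(-1 + 4*3))*X(a(5, -5)) = (-(-33)*(-1 + 4*3))/(1 - 5) = -(-33)*(-1 + 12)/(-4) = -(-33)*11*(-1/4) = -11*(-33)*(-1/4) = 363*(-1/4) = -363/4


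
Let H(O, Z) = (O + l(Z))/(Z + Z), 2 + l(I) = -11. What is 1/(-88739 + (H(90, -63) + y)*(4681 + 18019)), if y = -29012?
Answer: -9/5928075101 ≈ -1.5182e-9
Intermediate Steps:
l(I) = -13 (l(I) = -2 - 11 = -13)
H(O, Z) = (-13 + O)/(2*Z) (H(O, Z) = (O - 13)/(Z + Z) = (-13 + O)/((2*Z)) = (-13 + O)*(1/(2*Z)) = (-13 + O)/(2*Z))
1/(-88739 + (H(90, -63) + y)*(4681 + 18019)) = 1/(-88739 + ((1/2)*(-13 + 90)/(-63) - 29012)*(4681 + 18019)) = 1/(-88739 + ((1/2)*(-1/63)*77 - 29012)*22700) = 1/(-88739 + (-11/18 - 29012)*22700) = 1/(-88739 - 522227/18*22700) = 1/(-88739 - 5927276450/9) = 1/(-5928075101/9) = -9/5928075101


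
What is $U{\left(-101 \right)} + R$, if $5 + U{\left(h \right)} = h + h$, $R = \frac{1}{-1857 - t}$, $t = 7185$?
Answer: $- \frac{1871695}{9042} \approx -207.0$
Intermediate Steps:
$R = - \frac{1}{9042}$ ($R = \frac{1}{-1857 - 7185} = \frac{1}{-9042} = - \frac{1}{9042} \approx -0.0001106$)
$U{\left(h \right)} = -5 + 2 h$ ($U{\left(h \right)} = -5 + \left(h + h\right) = -5 + 2 h$)
$U{\left(-101 \right)} + R = \left(-5 + 2 \left(-101\right)\right) - \frac{1}{9042} = \left(-5 - 202\right) - \frac{1}{9042} = -207 - \frac{1}{9042} = - \frac{1871695}{9042}$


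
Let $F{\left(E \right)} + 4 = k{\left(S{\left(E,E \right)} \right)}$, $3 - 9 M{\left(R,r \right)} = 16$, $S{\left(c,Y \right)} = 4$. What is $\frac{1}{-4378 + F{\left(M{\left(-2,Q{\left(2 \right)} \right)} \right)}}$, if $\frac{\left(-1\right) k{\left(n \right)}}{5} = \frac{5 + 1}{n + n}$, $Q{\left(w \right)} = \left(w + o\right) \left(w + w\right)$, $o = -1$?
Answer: $- \frac{4}{17543} \approx -0.00022801$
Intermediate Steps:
$Q{\left(w \right)} = 2 w \left(-1 + w\right)$ ($Q{\left(w \right)} = \left(w - 1\right) \left(w + w\right) = \left(-1 + w\right) 2 w = 2 w \left(-1 + w\right)$)
$M{\left(R,r \right)} = - \frac{13}{9}$ ($M{\left(R,r \right)} = \frac{1}{3} - \frac{16}{9} = - \frac{13}{9}$)
$k{\left(n \right)} = - \frac{15}{n}$ ($k{\left(n \right)} = - 5 \frac{5 + 1}{n + n} = - 5 \frac{6}{2 n} = - 5 \cdot 6 \frac{1}{2 n} = - 5 \frac{3}{n} = - \frac{15}{n}$)
$F{\left(E \right)} = - \frac{31}{4}$ ($F{\left(E \right)} = -4 - \frac{15}{4} = - \frac{31}{4}$)
$\frac{1}{-4378 + F{\left(M{\left(-2,Q{\left(2 \right)} \right)} \right)}} = \frac{1}{-4378 - \frac{31}{4}} = \frac{1}{- \frac{17543}{4}} = - \frac{4}{17543}$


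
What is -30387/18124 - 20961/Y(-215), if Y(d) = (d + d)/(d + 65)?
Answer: -5699764101/779332 ≈ -7313.7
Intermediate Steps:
Y(d) = 2*d/(65 + d) (Y(d) = (2*d)/(65 + d) = 2*d/(65 + d))
-30387/18124 - 20961/Y(-215) = -30387/18124 - 20961/(2*(-215)/(65 - 215)) = -30387*1/18124 - 20961/(2*(-215)/(-150)) = -30387/18124 - 20961/(2*(-215)*(-1/150)) = -30387/18124 - 20961/43/15 = -30387/18124 - 20961*15/43 = -30387/18124 - 314415/43 = -5699764101/779332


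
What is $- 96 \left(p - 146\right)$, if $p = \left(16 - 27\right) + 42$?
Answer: $11040$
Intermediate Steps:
$p = 31$ ($p = -11 + 42 = 31$)
$- 96 \left(p - 146\right) = - 96 \left(31 - 146\right) = \left(-96\right) \left(-115\right) = 11040$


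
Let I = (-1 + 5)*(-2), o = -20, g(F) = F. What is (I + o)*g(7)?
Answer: -196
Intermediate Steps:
I = -8 (I = 4*(-2) = -8)
(I + o)*g(7) = (-8 - 20)*7 = -28*7 = -196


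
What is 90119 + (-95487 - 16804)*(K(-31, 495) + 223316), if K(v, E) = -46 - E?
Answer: -25015537406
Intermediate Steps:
90119 + (-95487 - 16804)*(K(-31, 495) + 223316) = 90119 + (-95487 - 16804)*((-46 - 1*495) + 223316) = 90119 - 112291*((-46 - 495) + 223316) = 90119 - 112291*(-541 + 223316) = 90119 - 112291*222775 = 90119 - 25015627525 = -25015537406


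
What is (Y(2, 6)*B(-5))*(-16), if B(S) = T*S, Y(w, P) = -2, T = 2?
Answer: -320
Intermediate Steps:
B(S) = 2*S
(Y(2, 6)*B(-5))*(-16) = -4*(-5)*(-16) = -2*(-10)*(-16) = 20*(-16) = -320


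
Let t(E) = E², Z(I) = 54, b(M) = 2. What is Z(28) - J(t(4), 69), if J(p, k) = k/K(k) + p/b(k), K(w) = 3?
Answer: 23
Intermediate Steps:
J(p, k) = p/2 + k/3 (J(p, k) = k/3 + p/2 = p/2 + k/3)
Z(28) - J(t(4), 69) = 54 - ((½)*4² + (⅓)*69) = 54 - ((½)*16 + 23) = 54 - (8 + 23) = 54 - 1*31 = 54 - 31 = 23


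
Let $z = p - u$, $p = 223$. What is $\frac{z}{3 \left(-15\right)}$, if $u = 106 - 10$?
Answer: $- \frac{127}{45} \approx -2.8222$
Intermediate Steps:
$u = 96$ ($u = 106 - 10 = 96$)
$z = 127$ ($z = 223 - 96 = 127$)
$\frac{z}{3 \left(-15\right)} = \frac{127}{3 \left(-15\right)} = \frac{127}{-45} = 127 \left(- \frac{1}{45}\right) = - \frac{127}{45}$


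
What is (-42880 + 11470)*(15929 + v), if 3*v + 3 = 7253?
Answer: -576237390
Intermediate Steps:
v = 7250/3 (v = -1 + (⅓)*7253 = -1 + 7253/3 = 7250/3 ≈ 2416.7)
(-42880 + 11470)*(15929 + v) = (-42880 + 11470)*(15929 + 7250/3) = -31410*55037/3 = -576237390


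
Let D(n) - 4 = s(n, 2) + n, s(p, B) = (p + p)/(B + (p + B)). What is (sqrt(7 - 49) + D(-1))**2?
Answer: -329/9 + 14*I*sqrt(42)/3 ≈ -36.556 + 30.243*I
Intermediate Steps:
s(p, B) = 2*p/(p + 2*B) (s(p, B) = (2*p)/(B + (B + p)) = (2*p)/(p + 2*B) = 2*p/(p + 2*B))
D(n) = 4 + n + 2*n/(4 + n) (D(n) = 4 + (2*n/(n + 2*2) + n) = 4 + (2*n/(n + 4) + n) = 4 + (2*n/(4 + n) + n) = 4 + (n + 2*n/(4 + n)) = 4 + n + 2*n/(4 + n))
(sqrt(7 - 49) + D(-1))**2 = (sqrt(7 - 49) + (4 - 1 + 2*(-1)/(4 - 1)))**2 = (sqrt(-42) + (4 - 1 + 2*(-1)/3))**2 = (I*sqrt(42) + (4 - 1 + 2*(-1)*(1/3)))**2 = (I*sqrt(42) + (4 - 1 - 2/3))**2 = (I*sqrt(42) + 7/3)**2 = (7/3 + I*sqrt(42))**2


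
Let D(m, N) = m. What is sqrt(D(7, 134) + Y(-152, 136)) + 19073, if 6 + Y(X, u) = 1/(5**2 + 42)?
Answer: 19073 + 2*sqrt(1139)/67 ≈ 19074.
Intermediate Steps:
Y(X, u) = -401/67 (Y(X, u) = -6 + 1/(5**2 + 42) = -6 + 1/(25 + 42) = -6 + 1/67 = -401/67)
sqrt(D(7, 134) + Y(-152, 136)) + 19073 = sqrt(7 - 401/67) + 19073 = sqrt(68/67) + 19073 = 2*sqrt(1139)/67 + 19073 = 19073 + 2*sqrt(1139)/67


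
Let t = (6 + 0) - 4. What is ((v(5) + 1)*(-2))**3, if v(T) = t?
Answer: -216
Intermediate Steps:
t = 2 (t = 6 - 4 = 2)
v(T) = 2
((v(5) + 1)*(-2))**3 = ((2 + 1)*(-2))**3 = (3*(-2))**3 = (-6)**3 = -216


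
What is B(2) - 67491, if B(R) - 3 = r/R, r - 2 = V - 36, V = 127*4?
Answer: -67251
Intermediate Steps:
V = 508
r = 474 (r = 2 + (508 - 36) = 2 + 472 = 474)
B(R) = 3 + 474/R
B(2) - 67491 = (3 + 474/2) - 67491 = (3 + 474*(½)) - 67491 = (3 + 237) - 67491 = 240 - 67491 = -67251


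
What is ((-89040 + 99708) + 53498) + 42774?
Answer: 106940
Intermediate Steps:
((-89040 + 99708) + 53498) + 42774 = (10668 + 53498) + 42774 = 64166 + 42774 = 106940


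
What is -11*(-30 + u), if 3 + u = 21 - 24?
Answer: 396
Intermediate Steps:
u = -6 (u = -3 + (21 - 24) = -3 - 3 = -6)
-11*(-30 + u) = -11*(-30 - 6) = -11*(-36) = 396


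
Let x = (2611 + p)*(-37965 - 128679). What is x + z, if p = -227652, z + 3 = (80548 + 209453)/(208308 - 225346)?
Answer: 638954516358237/17038 ≈ 3.7502e+10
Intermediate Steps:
z = -341115/17038 (z = -3 + (80548 + 209453)/(208308 - 225346) = -3 + 290001/(-17038) = -3 + 290001*(-1/17038) = -3 - 290001/17038 = -341115/17038 ≈ -20.021)
x = 37501732404 (x = (2611 - 227652)*(-37965 - 128679) = -225041*(-166644) = 37501732404)
x + z = 37501732404 - 341115/17038 = 638954516358237/17038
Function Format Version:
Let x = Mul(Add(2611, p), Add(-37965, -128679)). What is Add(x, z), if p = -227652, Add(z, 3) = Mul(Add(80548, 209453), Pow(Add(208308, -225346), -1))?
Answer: Rational(638954516358237, 17038) ≈ 3.7502e+10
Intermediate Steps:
z = Rational(-341115, 17038) (z = Add(-3, Mul(Add(80548, 209453), Pow(Add(208308, -225346), -1))) = Add(-3, Mul(290001, Pow(-17038, -1))) = Add(-3, Mul(290001, Rational(-1, 17038))) = Add(-3, Rational(-290001, 17038)) = Rational(-341115, 17038) ≈ -20.021)
x = 37501732404 (x = Mul(Add(2611, -227652), Add(-37965, -128679)) = Mul(-225041, -166644) = 37501732404)
Add(x, z) = Add(37501732404, Rational(-341115, 17038)) = Rational(638954516358237, 17038)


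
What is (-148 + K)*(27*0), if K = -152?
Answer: 0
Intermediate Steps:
(-148 + K)*(27*0) = (-148 - 152)*(27*0) = -300*0 = 0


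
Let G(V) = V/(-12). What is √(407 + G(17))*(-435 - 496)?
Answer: -931*√14601/6 ≈ -18750.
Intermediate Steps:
G(V) = -V/12 (G(V) = V*(-1/12) = -V/12)
√(407 + G(17))*(-435 - 496) = √(407 - 1/12*17)*(-435 - 496) = √(407 - 17/12)*(-931) = √(4867/12)*(-931) = (√14601/6)*(-931) = -931*√14601/6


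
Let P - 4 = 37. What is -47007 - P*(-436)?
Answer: -29131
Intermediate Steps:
P = 41 (P = 4 + 37 = 41)
-47007 - P*(-436) = -47007 - 41*(-436) = -47007 - 1*(-17876) = -47007 + 17876 = -29131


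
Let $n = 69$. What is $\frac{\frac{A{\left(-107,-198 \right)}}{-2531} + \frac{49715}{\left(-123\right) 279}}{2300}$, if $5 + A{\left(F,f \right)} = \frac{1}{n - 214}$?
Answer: $- \frac{18220242283}{28966585054500} \approx -0.00062901$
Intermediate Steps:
$A{\left(F,f \right)} = - \frac{726}{145}$ ($A{\left(F,f \right)} = -5 + \frac{1}{69 - 214} = -5 + \frac{1}{-145} = -5 - \frac{1}{145} = - \frac{726}{145}$)
$\frac{\frac{A{\left(-107,-198 \right)}}{-2531} + \frac{49715}{\left(-123\right) 279}}{2300} = \frac{- \frac{726}{145 \left(-2531\right)} + \frac{49715}{\left(-123\right) 279}}{2300} = \left(\left(- \frac{726}{145}\right) \left(- \frac{1}{2531}\right) + \frac{49715}{-34317}\right) \frac{1}{2300} = \left(\frac{726}{366995} + 49715 \left(- \frac{1}{34317}\right)\right) \frac{1}{2300} = \left(\frac{726}{366995} - \frac{49715}{34317}\right) \frac{1}{2300} = \left(- \frac{18220242283}{12594167415}\right) \frac{1}{2300} = - \frac{18220242283}{28966585054500}$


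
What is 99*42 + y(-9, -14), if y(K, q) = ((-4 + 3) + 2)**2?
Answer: 4159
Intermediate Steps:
y(K, q) = 1 (y(K, q) = (-1 + 2)**2 = 1**2 = 1)
99*42 + y(-9, -14) = 99*42 + 1 = 4158 + 1 = 4159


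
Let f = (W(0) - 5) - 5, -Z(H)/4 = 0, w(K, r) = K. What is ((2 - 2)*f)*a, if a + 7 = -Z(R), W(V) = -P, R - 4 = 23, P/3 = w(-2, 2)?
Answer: 0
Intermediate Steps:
P = -6 (P = 3*(-2) = -6)
R = 27 (R = 4 + 23 = 27)
Z(H) = 0 (Z(H) = -4*0 = 0)
W(V) = 6 (W(V) = -1*(-6) = 6)
a = -7 (a = -7 - 1*0 = -7 + 0 = -7)
f = -4 (f = (6 - 5) - 5 = 1 - 5 = -4)
((2 - 2)*f)*a = ((2 - 2)*(-4))*(-7) = (0*(-4))*(-7) = 0*(-7) = 0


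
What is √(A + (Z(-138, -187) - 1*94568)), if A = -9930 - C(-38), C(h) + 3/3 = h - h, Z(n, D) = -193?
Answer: 19*I*√290 ≈ 323.56*I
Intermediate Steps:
C(h) = -1 (C(h) = -1 + (h - h) = -1 + 0 = -1)
A = -9929 (A = -9930 - 1*(-1) = -9930 + 1 = -9929)
√(A + (Z(-138, -187) - 1*94568)) = √(-9929 + (-193 - 1*94568)) = √(-9929 + (-193 - 94568)) = √(-9929 - 94761) = √(-104690) = 19*I*√290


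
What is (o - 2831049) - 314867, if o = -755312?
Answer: -3901228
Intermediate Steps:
(o - 2831049) - 314867 = (-755312 - 2831049) - 314867 = -3586361 - 314867 = -3901228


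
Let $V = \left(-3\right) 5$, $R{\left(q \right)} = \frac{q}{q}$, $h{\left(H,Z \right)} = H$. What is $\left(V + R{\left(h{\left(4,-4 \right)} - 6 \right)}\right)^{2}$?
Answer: $196$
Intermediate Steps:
$R{\left(q \right)} = 1$
$V = -15$
$\left(V + R{\left(h{\left(4,-4 \right)} - 6 \right)}\right)^{2} = \left(-15 + 1\right)^{2} = \left(-14\right)^{2} = 196$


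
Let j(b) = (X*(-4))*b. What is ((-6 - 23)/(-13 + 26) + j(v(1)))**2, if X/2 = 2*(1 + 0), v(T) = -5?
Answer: 1022121/169 ≈ 6048.1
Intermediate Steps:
X = 4 (X = 2*(2*(1 + 0)) = 2*(2*1) = 2*2 = 4)
j(b) = -16*b (j(b) = (4*(-4))*b = -16*b)
((-6 - 23)/(-13 + 26) + j(v(1)))**2 = ((-6 - 23)/(-13 + 26) - 16*(-5))**2 = (-29/13 + 80)**2 = (1011/13)**2 = 1022121/169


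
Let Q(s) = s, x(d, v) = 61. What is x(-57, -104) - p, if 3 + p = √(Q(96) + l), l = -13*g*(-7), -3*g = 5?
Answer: 64 - I*√501/3 ≈ 64.0 - 7.461*I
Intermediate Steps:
g = -5/3 (g = -⅓*5 = -5/3 ≈ -1.6667)
l = -455/3 (l = -13*(-5/3)*(-7) = (65/3)*(-7) = -455/3 ≈ -151.67)
p = -3 + I*√501/3 (p = -3 + √(96 - 455/3) = -3 + √(-167/3) = -3 + I*√501/3 ≈ -3.0 + 7.461*I)
x(-57, -104) - p = 61 - (-3 + I*√501/3) = 61 + (3 - I*√501/3) = 64 - I*√501/3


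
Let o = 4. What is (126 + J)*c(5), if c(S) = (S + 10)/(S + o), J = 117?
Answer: 405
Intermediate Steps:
c(S) = (10 + S)/(4 + S) (c(S) = (S + 10)/(S + 4) = (10 + S)/(4 + S))
(126 + J)*c(5) = (126 + 117)*((10 + 5)/(4 + 5)) = 243*(15/9) = 243*((⅑)*15) = 243*(5/3) = 405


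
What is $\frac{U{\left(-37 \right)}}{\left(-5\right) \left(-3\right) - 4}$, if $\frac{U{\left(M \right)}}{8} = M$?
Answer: $- \frac{296}{11} \approx -26.909$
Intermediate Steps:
$U{\left(M \right)} = 8 M$
$\frac{U{\left(-37 \right)}}{\left(-5\right) \left(-3\right) - 4} = \frac{8 \left(-37\right)}{\left(-5\right) \left(-3\right) - 4} = \frac{1}{15 - 4} \left(-296\right) = \frac{1}{11} \left(-296\right) = - \frac{296}{11}$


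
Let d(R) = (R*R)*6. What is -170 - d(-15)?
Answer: -1520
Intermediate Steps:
d(R) = 6*R**2 (d(R) = R**2*6 = 6*R**2)
-170 - d(-15) = -170 - 6*(-15)**2 = -170 - 6*225 = -170 - 1*1350 = -170 - 1350 = -1520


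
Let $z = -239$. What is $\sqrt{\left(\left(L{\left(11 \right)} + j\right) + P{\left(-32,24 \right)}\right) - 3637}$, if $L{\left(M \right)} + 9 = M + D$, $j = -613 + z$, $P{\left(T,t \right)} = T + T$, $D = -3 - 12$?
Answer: $i \sqrt{4566} \approx 67.572 i$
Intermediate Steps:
$D = -15$ ($D = -3 - 12 = -15$)
$P{\left(T,t \right)} = 2 T$
$j = -852$ ($j = -613 - 239 = -852$)
$L{\left(M \right)} = -24 + M$ ($L{\left(M \right)} = -9 + \left(M - 15\right) = -9 + \left(-15 + M\right) = -24 + M$)
$\sqrt{\left(\left(L{\left(11 \right)} + j\right) + P{\left(-32,24 \right)}\right) - 3637} = \sqrt{\left(\left(\left(-24 + 11\right) - 852\right) + 2 \left(-32\right)\right) - 3637} = \sqrt{\left(\left(-13 - 852\right) - 64\right) - 3637} = \sqrt{\left(-865 - 64\right) - 3637} = \sqrt{-929 - 3637} = \sqrt{-4566} = i \sqrt{4566}$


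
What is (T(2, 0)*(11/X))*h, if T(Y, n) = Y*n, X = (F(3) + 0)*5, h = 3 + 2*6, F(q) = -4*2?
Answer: 0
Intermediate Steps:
F(q) = -8
h = 15 (h = 3 + 12 = 15)
X = -40 (X = (-8 + 0)*5 = -8*5 = -40)
(T(2, 0)*(11/X))*h = ((2*0)*(11/(-40)))*15 = (0*(11*(-1/40)))*15 = (0*(-11/40))*15 = 0*15 = 0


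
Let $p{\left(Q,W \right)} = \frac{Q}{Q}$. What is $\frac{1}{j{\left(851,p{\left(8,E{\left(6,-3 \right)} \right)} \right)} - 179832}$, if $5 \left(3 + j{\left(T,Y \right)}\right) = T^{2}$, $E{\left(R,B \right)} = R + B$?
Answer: $- \frac{5}{174974} \approx -2.8576 \cdot 10^{-5}$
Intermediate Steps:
$E{\left(R,B \right)} = B + R$
$p{\left(Q,W \right)} = 1$
$j{\left(T,Y \right)} = -3 + \frac{T^{2}}{5}$
$\frac{1}{j{\left(851,p{\left(8,E{\left(6,-3 \right)} \right)} \right)} - 179832} = \frac{1}{\left(-3 + \frac{851^{2}}{5}\right) - 179832} = \frac{1}{\left(-3 + \frac{1}{5} \cdot 724201\right) - 179832} = \frac{1}{\left(-3 + \frac{724201}{5}\right) - 179832} = \frac{1}{\frac{724186}{5} - 179832} = \frac{1}{- \frac{174974}{5}} = - \frac{5}{174974}$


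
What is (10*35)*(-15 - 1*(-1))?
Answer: -4900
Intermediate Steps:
(10*35)*(-15 - 1*(-1)) = 350*(-15 + 1) = 350*(-14) = -4900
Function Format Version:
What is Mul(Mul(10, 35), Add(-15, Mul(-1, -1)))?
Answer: -4900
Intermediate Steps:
Mul(Mul(10, 35), Add(-15, Mul(-1, -1))) = Mul(350, Add(-15, 1)) = Mul(350, -14) = -4900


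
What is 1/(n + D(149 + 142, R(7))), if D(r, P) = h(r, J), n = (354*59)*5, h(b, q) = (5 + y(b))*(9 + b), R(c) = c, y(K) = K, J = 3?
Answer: 1/193230 ≈ 5.1752e-6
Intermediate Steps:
h(b, q) = (5 + b)*(9 + b)
n = 104430 (n = 20886*5 = 104430)
D(r, P) = 45 + r**2 + 14*r
1/(n + D(149 + 142, R(7))) = 1/(104430 + (45 + (149 + 142)**2 + 14*(149 + 142))) = 1/(104430 + (45 + 291**2 + 14*291)) = 1/(104430 + (45 + 84681 + 4074)) = 1/(104430 + 88800) = 1/193230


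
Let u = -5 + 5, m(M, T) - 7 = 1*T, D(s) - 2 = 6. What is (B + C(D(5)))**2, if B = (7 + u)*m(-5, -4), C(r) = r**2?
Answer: 7225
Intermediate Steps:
D(s) = 8 (D(s) = 2 + 6 = 8)
m(M, T) = 7 + T (m(M, T) = 7 + 1*T = 7 + T)
u = 0
B = 21 (B = (7 + 0)*(7 - 4) = 7*3 = 21)
(B + C(D(5)))**2 = (21 + 8**2)**2 = (21 + 64)**2 = 85**2 = 7225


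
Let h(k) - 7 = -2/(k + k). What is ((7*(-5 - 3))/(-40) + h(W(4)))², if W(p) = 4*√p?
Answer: 109561/1600 ≈ 68.476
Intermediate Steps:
h(k) = 7 - 1/k (h(k) = 7 - 2/(k + k) = 7 - 2*1/(2*k) = 7 - 1/k)
((7*(-5 - 3))/(-40) + h(W(4)))² = ((7*(-5 - 3))/(-40) + (7 - 1/(4*√4)))² = ((7*(-8))*(-1/40) + (7 - 1/(4*2)))² = (-56*(-1/40) + (7 - 1/8))² = (7/5 + (7 - 1*⅛))² = (7/5 + (7 - ⅛))² = (7/5 + 55/8)² = (331/40)² = 109561/1600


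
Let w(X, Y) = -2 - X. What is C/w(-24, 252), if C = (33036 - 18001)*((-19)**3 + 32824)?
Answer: 390383775/22 ≈ 1.7745e+7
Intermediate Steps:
C = 390383775 (C = 15035*(-6859 + 32824) = 15035*25965 = 390383775)
C/w(-24, 252) = 390383775/(-2 - 1*(-24)) = 390383775/(-2 + 24) = 390383775/22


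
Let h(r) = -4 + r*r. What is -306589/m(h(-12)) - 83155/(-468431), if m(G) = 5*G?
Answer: -143557583359/327901700 ≈ -437.81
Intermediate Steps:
h(r) = -4 + r²
-306589/m(h(-12)) - 83155/(-468431) = -306589*1/(5*(-4 + (-12)²)) - 83155/(-468431) = -306589*1/(5*(-4 + 144)) - 83155*(-1/468431) = -306589/(5*140) + 83155/468431 = -306589/700 + 83155/468431 = -143557583359/327901700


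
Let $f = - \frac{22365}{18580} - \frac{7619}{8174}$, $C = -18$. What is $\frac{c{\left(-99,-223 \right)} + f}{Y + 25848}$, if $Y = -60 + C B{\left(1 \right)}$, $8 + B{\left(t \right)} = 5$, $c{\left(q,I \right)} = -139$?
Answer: $- \frac{2143470841}{392469999864} \approx -0.0054615$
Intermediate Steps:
$B{\left(t \right)} = -3$ ($B{\left(t \right)} = -8 + 5 = -3$)
$f = - \frac{32437253}{15187292}$ ($f = \left(-22365\right) \frac{1}{18580} - \frac{7619}{8174} = - \frac{4473}{3716} - \frac{7619}{8174} = - \frac{32437253}{15187292} \approx -2.1358$)
$Y = -6$ ($Y = -60 - -54 = -60 + 54 = -6$)
$\frac{c{\left(-99,-223 \right)} + f}{Y + 25848} = \frac{-139 - \frac{32437253}{15187292}}{-6 + 25848} = - \frac{2143470841}{15187292 \cdot 25842} = \left(- \frac{2143470841}{15187292}\right) \frac{1}{25842} = - \frac{2143470841}{392469999864}$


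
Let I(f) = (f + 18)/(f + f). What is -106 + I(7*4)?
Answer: -2945/28 ≈ -105.18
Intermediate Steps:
I(f) = (18 + f)/(2*f) (I(f) = (18 + f)/((2*f)) = (18 + f)*(1/(2*f)) = (18 + f)/(2*f))
-106 + I(7*4) = -106 + (18 + 7*4)/(2*((7*4))) = -106 + (½)*(18 + 28)/28 = -106 + (½)*(1/28)*46 = -106 + 23/28 = -2945/28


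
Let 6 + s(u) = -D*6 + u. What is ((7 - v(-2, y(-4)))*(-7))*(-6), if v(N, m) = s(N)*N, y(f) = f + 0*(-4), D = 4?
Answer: -2394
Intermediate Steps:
y(f) = f (y(f) = f + 0 = f)
s(u) = -30 + u (s(u) = -6 + (-1*4*6 + u) = -6 + (-4*6 + u) = -6 + (-24 + u) = -30 + u)
v(N, m) = N*(-30 + N) (v(N, m) = (-30 + N)*N = N*(-30 + N))
((7 - v(-2, y(-4)))*(-7))*(-6) = ((7 - (-2)*(-30 - 2))*(-7))*(-6) = ((7 - (-2)*(-32))*(-7))*(-6) = ((7 - 1*64)*(-7))*(-6) = ((7 - 64)*(-7))*(-6) = -57*(-7)*(-6) = 399*(-6) = -2394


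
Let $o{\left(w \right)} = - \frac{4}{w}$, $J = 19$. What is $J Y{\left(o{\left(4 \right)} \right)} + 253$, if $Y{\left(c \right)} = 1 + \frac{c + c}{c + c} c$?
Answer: $253$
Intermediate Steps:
$Y{\left(c \right)} = 1 + c$ ($Y{\left(c \right)} = 1 + \frac{2 c}{2 c} c = 1 + 2 c \frac{1}{2 c} c = 1 + 1 c = 1 + c$)
$J Y{\left(o{\left(4 \right)} \right)} + 253 = 19 \left(1 - \frac{4}{4}\right) + 253 = 19 \left(1 - 1\right) + 253 = 19 \cdot 0 + 253 = 0 + 253 = 253$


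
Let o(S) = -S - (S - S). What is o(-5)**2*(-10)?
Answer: -250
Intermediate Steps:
o(S) = -S (o(S) = -S - 1*0 = -S + 0 = -S)
o(-5)**2*(-10) = (-1*(-5))**2*(-10) = 5**2*(-10) = 25*(-10) = -250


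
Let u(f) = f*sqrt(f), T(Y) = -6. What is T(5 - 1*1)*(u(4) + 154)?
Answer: -972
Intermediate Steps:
u(f) = f**(3/2)
T(5 - 1*1)*(u(4) + 154) = -6*(4**(3/2) + 154) = -6*(8 + 154) = -6*162 = -972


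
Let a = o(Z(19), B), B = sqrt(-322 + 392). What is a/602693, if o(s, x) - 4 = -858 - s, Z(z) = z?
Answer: -873/602693 ≈ -0.0014485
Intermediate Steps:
B = sqrt(70) ≈ 8.3666
o(s, x) = -854 - s (o(s, x) = 4 + (-858 - s) = -854 - s)
a = -873 (a = -854 - 1*19 = -854 - 19 = -873)
a/602693 = -873/602693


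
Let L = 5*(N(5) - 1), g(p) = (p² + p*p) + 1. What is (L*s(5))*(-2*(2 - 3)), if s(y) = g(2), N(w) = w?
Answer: 360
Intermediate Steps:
g(p) = 1 + 2*p² (g(p) = (p² + p²) + 1 = 2*p² + 1 = 1 + 2*p²)
s(y) = 9 (s(y) = 1 + 2*2² = 1 + 2*4 = 1 + 8 = 9)
L = 20 (L = 5*(5 - 1) = 5*4 = 20)
(L*s(5))*(-2*(2 - 3)) = (20*9)*(-2*(2 - 3)) = 180*(-2*(-1)) = 180*2 = 360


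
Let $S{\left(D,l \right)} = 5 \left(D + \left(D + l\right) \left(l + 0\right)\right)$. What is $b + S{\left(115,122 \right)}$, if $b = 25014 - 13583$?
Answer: $156576$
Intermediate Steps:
$S{\left(D,l \right)} = 5 D + 5 l \left(D + l\right)$ ($S{\left(D,l \right)} = 5 \left(D + \left(D + l\right) l\right) = 5 \left(D + l \left(D + l\right)\right) = 5 D + 5 l \left(D + l\right)$)
$b = 11431$ ($b = 25014 - 13583 = 11431$)
$b + S{\left(115,122 \right)} = 11431 + \left(5 \cdot 115 + 5 \cdot 122^{2} + 5 \cdot 115 \cdot 122\right) = 11431 + \left(575 + 5 \cdot 14884 + 70150\right) = 11431 + \left(575 + 74420 + 70150\right) = 11431 + 145145 = 156576$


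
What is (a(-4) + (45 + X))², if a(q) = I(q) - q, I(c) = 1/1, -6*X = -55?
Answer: 126025/36 ≈ 3500.7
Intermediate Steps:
X = 55/6 (X = -⅙*(-55) = 55/6 ≈ 9.1667)
I(c) = 1
a(q) = 1 - q
(a(-4) + (45 + X))² = ((1 - 1*(-4)) + (45 + 55/6))² = ((1 + 4) + 325/6)² = (5 + 325/6)² = (355/6)² = 126025/36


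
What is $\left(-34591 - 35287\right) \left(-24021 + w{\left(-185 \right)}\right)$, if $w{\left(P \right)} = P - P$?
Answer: $1678539438$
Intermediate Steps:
$w{\left(P \right)} = 0$
$\left(-34591 - 35287\right) \left(-24021 + w{\left(-185 \right)}\right) = \left(-34591 - 35287\right) \left(-24021 + 0\right) = \left(-69878\right) \left(-24021\right) = 1678539438$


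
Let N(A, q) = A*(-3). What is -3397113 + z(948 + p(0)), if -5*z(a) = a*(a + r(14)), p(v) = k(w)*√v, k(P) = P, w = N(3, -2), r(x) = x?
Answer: -17897541/5 ≈ -3.5795e+6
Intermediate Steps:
N(A, q) = -3*A
w = -9 (w = -3*3 = -9)
p(v) = -9*√v
z(a) = -a*(14 + a)/5 (z(a) = -a*(a + 14)/5 = -a*(14 + a)/5)
-3397113 + z(948 + p(0)) = -3397113 - (948 - 9*√0)*(14 + (948 - 9*√0))/5 = -3397113 - (948 - 9*0)*(14 + (948 - 9*0))/5 = -3397113 - (948 + 0)*(14 + (948 + 0))/5 = -3397113 - ⅕*948*(14 + 948) = -3397113 - ⅕*948*962 = -3397113 - 911976/5 = -17897541/5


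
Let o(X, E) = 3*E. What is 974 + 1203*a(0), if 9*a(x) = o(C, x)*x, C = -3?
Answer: 974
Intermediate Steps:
a(x) = x**2/3 (a(x) = ((3*x)*x)/9 = (3*x**2)/9 = x**2/3)
974 + 1203*a(0) = 974 + 1203*((1/3)*0**2) = 974 + 1203*((1/3)*0) = 974 + 1203*0 = 974 + 0 = 974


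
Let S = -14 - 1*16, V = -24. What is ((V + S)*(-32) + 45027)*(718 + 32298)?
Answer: 1543663080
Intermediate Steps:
S = -30 (S = -14 - 16 = -30)
((V + S)*(-32) + 45027)*(718 + 32298) = ((-24 - 30)*(-32) + 45027)*(718 + 32298) = (-54*(-32) + 45027)*33016 = (1728 + 45027)*33016 = 46755*33016 = 1543663080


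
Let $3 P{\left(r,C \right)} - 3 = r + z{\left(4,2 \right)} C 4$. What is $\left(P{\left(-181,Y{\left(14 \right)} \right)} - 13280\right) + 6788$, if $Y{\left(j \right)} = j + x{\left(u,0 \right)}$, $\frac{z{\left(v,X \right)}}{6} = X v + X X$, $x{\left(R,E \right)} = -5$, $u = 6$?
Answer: $- \frac{17062}{3} \approx -5687.3$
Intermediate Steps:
$z{\left(v,X \right)} = 6 X^{2} + 6 X v$ ($z{\left(v,X \right)} = 6 \left(X v + X X\right) = 6 \left(X v + X^{2}\right) = 6 \left(X^{2} + X v\right) = 6 X^{2} + 6 X v$)
$Y{\left(j \right)} = -5 + j$ ($Y{\left(j \right)} = j - 5 = -5 + j$)
$P{\left(r,C \right)} = 1 + 96 C + \frac{r}{3}$ ($P{\left(r,C \right)} = 1 + \frac{r + 6 \cdot 2 \left(2 + 4\right) C 4}{3} = 1 + \frac{r + 6 \cdot 2 \cdot 6 C 4}{3} = 1 + \frac{r + 72 C 4}{3} = 1 + \frac{r + 288 C}{3} = 1 + \left(96 C + \frac{r}{3}\right) = 1 + 96 C + \frac{r}{3}$)
$\left(P{\left(-181,Y{\left(14 \right)} \right)} - 13280\right) + 6788 = \left(\left(1 + 96 \left(-5 + 14\right) + \frac{1}{3} \left(-181\right)\right) - 13280\right) + 6788 = \left(\left(1 + 96 \cdot 9 - \frac{181}{3}\right) - 13280\right) + 6788 = \left(\left(1 + 864 - \frac{181}{3}\right) - 13280\right) + 6788 = \left(\frac{2414}{3} - 13280\right) + 6788 = - \frac{37426}{3} + 6788 = - \frac{17062}{3}$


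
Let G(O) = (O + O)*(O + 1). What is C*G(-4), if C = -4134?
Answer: -99216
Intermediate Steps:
G(O) = 2*O*(1 + O) (G(O) = (2*O)*(1 + O) = 2*O*(1 + O))
C*G(-4) = -8268*(-4)*(1 - 4) = -8268*(-4)*(-3) = -4134*24 = -99216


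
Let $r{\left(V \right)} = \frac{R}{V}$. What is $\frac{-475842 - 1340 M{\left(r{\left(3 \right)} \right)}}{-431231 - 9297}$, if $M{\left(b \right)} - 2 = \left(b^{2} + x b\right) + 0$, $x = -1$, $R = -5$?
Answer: $\frac{2180149}{1982376} \approx 1.0998$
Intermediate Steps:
$r{\left(V \right)} = - \frac{5}{V}$
$M{\left(b \right)} = 2 + b^{2} - b$ ($M{\left(b \right)} = 2 + \left(\left(b^{2} - b\right) + 0\right) = 2 + \left(b^{2} - b\right) = 2 + b^{2} - b$)
$\frac{-475842 - 1340 M{\left(r{\left(3 \right)} \right)}}{-431231 - 9297} = \frac{-475842 - 1340 \left(2 + \left(- \frac{5}{3}\right)^{2} - - \frac{5}{3}\right)}{-431231 - 9297} = \frac{-475842 - 1340 \left(2 + \left(\left(-5\right) \frac{1}{3}\right)^{2} - \left(-5\right) \frac{1}{3}\right)}{-440528} = \left(-475842 - 1340 \left(2 + \left(- \frac{5}{3}\right)^{2} - - \frac{5}{3}\right)\right) \left(- \frac{1}{440528}\right) = \left(-475842 - 1340 \left(2 + \frac{25}{9} + \frac{5}{3}\right)\right) \left(- \frac{1}{440528}\right) = \left(-475842 - \frac{77720}{9}\right) \left(- \frac{1}{440528}\right) = \left(- \frac{4360298}{9}\right) \left(- \frac{1}{440528}\right) = \frac{2180149}{1982376}$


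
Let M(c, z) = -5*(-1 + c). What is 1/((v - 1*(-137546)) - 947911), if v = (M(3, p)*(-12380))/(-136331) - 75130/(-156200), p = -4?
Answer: -193590020/156878659239227 ≈ -1.2340e-6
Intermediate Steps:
M(c, z) = 5 - 5*c
v = -82681927/193590020 (v = ((5 - 5*3)*(-12380))/(-136331) - 75130/(-156200) = ((5 - 15)*(-12380))*(-1/136331) - 75130*(-1/156200) = -10*(-12380)*(-1/136331) + 683/1420 = 123800*(-1/136331) + 683/1420 = -123800/136331 + 683/1420 = -82681927/193590020 ≈ -0.42710)
1/((v - 1*(-137546)) - 947911) = 1/((-82681927/193590020 - 1*(-137546)) - 947911) = 1/((-82681927/193590020 + 137546) - 947911) = 1/(26627450208993/193590020 - 947911) = 1/(-156878659239227/193590020) = -193590020/156878659239227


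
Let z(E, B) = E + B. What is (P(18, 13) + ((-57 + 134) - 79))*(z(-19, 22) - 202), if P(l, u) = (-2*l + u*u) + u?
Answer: -28656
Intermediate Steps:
P(l, u) = u + u² - 2*l (P(l, u) = (-2*l + u²) + u = (u² - 2*l) + u = u + u² - 2*l)
z(E, B) = B + E
(P(18, 13) + ((-57 + 134) - 79))*(z(-19, 22) - 202) = ((13 + 13² - 2*18) + ((-57 + 134) - 79))*((22 - 19) - 202) = ((13 + 169 - 36) + (77 - 79))*(3 - 202) = (146 - 2)*(-199) = 144*(-199) = -28656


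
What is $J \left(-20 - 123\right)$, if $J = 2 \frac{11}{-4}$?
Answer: $\frac{1573}{2} \approx 786.5$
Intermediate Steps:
$J = - \frac{11}{2}$ ($J = 2 \cdot 11 \left(- \frac{1}{4}\right) = 2 \left(- \frac{11}{4}\right) = - \frac{11}{2} \approx -5.5$)
$J \left(-20 - 123\right) = - \frac{11 \left(-20 - 123\right)}{2} = \left(- \frac{11}{2}\right) \left(-143\right) = \frac{1573}{2}$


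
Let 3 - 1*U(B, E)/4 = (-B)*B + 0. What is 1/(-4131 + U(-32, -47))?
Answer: -1/23 ≈ -0.043478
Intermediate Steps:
U(B, E) = 12 + 4*B**2 (U(B, E) = 12 - 4*((-B)*B + 0) = 12 - 4*(-B**2 + 0) = 12 - (-4)*B**2 = 12 + 4*B**2)
1/(-4131 + U(-32, -47)) = 1/(-4131 + (12 + 4*(-32)**2)) = 1/(-4131 + (12 + 4*1024)) = 1/(-4131 + (12 + 4096)) = 1/(-4131 + 4108) = 1/(-23) = -1/23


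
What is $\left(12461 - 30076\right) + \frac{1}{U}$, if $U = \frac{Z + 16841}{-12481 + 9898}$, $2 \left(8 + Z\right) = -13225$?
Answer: $- \frac{360073381}{20441} \approx -17615.0$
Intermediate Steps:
$Z = - \frac{13241}{2}$ ($Z = -8 + \frac{1}{2} \left(-13225\right) = -8 - \frac{13225}{2} = - \frac{13241}{2} \approx -6620.5$)
$U = - \frac{20441}{5166}$ ($U = \frac{- \frac{13241}{2} + 16841}{-12481 + 9898} = \frac{20441}{2 \left(-2583\right)} = \frac{20441}{2} \left(- \frac{1}{2583}\right) = - \frac{20441}{5166} \approx -3.9568$)
$\left(12461 - 30076\right) + \frac{1}{U} = \left(12461 - 30076\right) + \frac{1}{- \frac{20441}{5166}} = -17615 - \frac{5166}{20441} = - \frac{360073381}{20441}$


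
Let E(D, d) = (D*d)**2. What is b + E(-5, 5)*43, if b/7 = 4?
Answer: 26903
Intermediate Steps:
E(D, d) = D**2*d**2
b = 28 (b = 7*4 = 28)
b + E(-5, 5)*43 = 28 + ((-5)**2*5**2)*43 = 28 + (25*25)*43 = 28 + 625*43 = 28 + 26875 = 26903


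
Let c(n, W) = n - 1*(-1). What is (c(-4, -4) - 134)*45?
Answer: -6165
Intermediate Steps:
c(n, W) = 1 + n (c(n, W) = n + 1 = 1 + n)
(c(-4, -4) - 134)*45 = ((1 - 4) - 134)*45 = (-3 - 134)*45 = -137*45 = -6165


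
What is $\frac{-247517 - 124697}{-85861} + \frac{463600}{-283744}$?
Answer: $\frac{4113020601}{1522658974} \approx 2.7012$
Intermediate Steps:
$\frac{-247517 - 124697}{-85861} + \frac{463600}{-283744} = \left(-247517 - 124697\right) \left(- \frac{1}{85861}\right) + 463600 \left(- \frac{1}{283744}\right) = \left(-372214\right) \left(- \frac{1}{85861}\right) - \frac{28975}{17734} = \frac{372214}{85861} - \frac{28975}{17734} = \frac{4113020601}{1522658974}$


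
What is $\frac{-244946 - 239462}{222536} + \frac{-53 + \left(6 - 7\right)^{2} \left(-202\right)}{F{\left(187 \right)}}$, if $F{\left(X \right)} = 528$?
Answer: $- \frac{13021421}{4895792} \approx -2.6597$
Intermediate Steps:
$\frac{-244946 - 239462}{222536} + \frac{-53 + \left(6 - 7\right)^{2} \left(-202\right)}{F{\left(187 \right)}} = \frac{-244946 - 239462}{222536} + \frac{-53 + \left(6 - 7\right)^{2} \left(-202\right)}{528} = \left(-484408\right) \frac{1}{222536} + \left(-53 + \left(-1\right)^{2} \left(-202\right)\right) \frac{1}{528} = - \frac{60551}{27817} + \left(-53 + 1 \left(-202\right)\right) \frac{1}{528} = - \frac{60551}{27817} + \left(-53 - 202\right) \frac{1}{528} = - \frac{60551}{27817} - \frac{85}{176} = - \frac{13021421}{4895792}$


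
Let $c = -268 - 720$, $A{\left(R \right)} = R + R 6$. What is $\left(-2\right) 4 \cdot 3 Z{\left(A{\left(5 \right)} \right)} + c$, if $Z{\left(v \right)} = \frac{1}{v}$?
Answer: $- \frac{34604}{35} \approx -988.69$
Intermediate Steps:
$A{\left(R \right)} = 7 R$ ($A{\left(R \right)} = R + 6 R = 7 R$)
$c = -988$ ($c = -268 - 720 = -988$)
$\left(-2\right) 4 \cdot 3 Z{\left(A{\left(5 \right)} \right)} + c = \frac{\left(-2\right) 4 \cdot 3}{7 \cdot 5} - 988 = \frac{\left(-8\right) 3}{35} - 988 = \left(-24\right) \frac{1}{35} - 988 = - \frac{24}{35} - 988 = - \frac{34604}{35}$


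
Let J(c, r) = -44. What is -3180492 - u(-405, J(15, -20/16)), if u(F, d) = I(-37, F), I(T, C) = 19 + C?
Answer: -3180106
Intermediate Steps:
u(F, d) = 19 + F
-3180492 - u(-405, J(15, -20/16)) = -3180492 - (19 - 405) = -3180492 - 1*(-386) = -3180492 + 386 = -3180106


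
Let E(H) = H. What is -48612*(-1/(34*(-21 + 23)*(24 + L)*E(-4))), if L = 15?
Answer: -4051/884 ≈ -4.5826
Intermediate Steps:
-48612*(-1/(34*(-21 + 23)*(24 + L)*E(-4))) = -48612*1/(136*(-21 + 23)*(24 + 15)) = -48612/(-1326*2*(-4)) = -48612/(-34*78*(-4)) = -48612/((-2652*(-4))) = -48612/10608 = -48612*1/10608 = -4051/884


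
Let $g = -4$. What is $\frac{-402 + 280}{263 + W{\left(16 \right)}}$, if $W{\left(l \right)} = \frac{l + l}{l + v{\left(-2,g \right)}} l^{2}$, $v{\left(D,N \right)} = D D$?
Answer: $- \frac{610}{3363} \approx -0.18139$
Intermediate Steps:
$v{\left(D,N \right)} = D^{2}$
$W{\left(l \right)} = \frac{2 l^{3}}{4 + l}$ ($W{\left(l \right)} = \frac{l + l}{l + \left(-2\right)^{2}} l^{2} = \frac{2 l}{l + 4} l^{2} = \frac{2 l}{4 + l} l^{2} = \frac{2 l^{3}}{4 + l}$)
$\frac{-402 + 280}{263 + W{\left(16 \right)}} = \frac{-402 + 280}{263 + \frac{2 \cdot 16^{3}}{4 + 16}} = - \frac{122}{263 + 2 \cdot 4096 \cdot \frac{1}{20}} = - \frac{122}{263 + \frac{2048}{5}} = - \frac{122}{\frac{3363}{5}} = \left(-122\right) \frac{5}{3363} = - \frac{610}{3363}$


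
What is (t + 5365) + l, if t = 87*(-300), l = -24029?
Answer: -44764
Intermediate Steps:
t = -26100
(t + 5365) + l = (-26100 + 5365) - 24029 = -20735 - 24029 = -44764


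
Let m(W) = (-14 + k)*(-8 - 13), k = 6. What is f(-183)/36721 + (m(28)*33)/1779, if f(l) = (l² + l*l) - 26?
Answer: 107562944/21775553 ≈ 4.9396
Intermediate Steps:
m(W) = 168 (m(W) = (-14 + 6)*(-8 - 13) = -8*(-21) = 168)
f(l) = -26 + 2*l² (f(l) = (l² + l²) - 26 = 2*l² - 26 = -26 + 2*l²)
f(-183)/36721 + (m(28)*33)/1779 = (-26 + 2*(-183)²)/36721 + (168*33)/1779 = (-26 + 2*33489)*(1/36721) + 5544*(1/1779) = (-26 + 66978)*(1/36721) + 1848/593 = 66952*(1/36721) + 1848/593 = 66952/36721 + 1848/593 = 107562944/21775553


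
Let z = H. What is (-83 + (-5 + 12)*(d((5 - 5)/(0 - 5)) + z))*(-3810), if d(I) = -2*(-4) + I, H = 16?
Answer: -323850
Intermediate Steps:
z = 16
d(I) = 8 + I
(-83 + (-5 + 12)*(d((5 - 5)/(0 - 5)) + z))*(-3810) = (-83 + (-5 + 12)*((8 + (5 - 5)/(0 - 5)) + 16))*(-3810) = (-83 + 7*((8 + 0/(-5)) + 16))*(-3810) = (-83 + 7*((8 + 0*(-⅕)) + 16))*(-3810) = (-83 + 7*((8 + 0) + 16))*(-3810) = (-83 + 7*(8 + 16))*(-3810) = (-83 + 7*24)*(-3810) = (-83 + 168)*(-3810) = 85*(-3810) = -323850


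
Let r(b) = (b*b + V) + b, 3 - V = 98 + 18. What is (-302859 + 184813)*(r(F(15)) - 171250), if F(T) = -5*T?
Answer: 19573561398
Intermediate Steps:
V = -113 (V = 3 - (98 + 18) = 3 - 1*116 = 3 - 116 = -113)
r(b) = -113 + b + b² (r(b) = (b*b - 113) + b = (b² - 113) + b = (-113 + b²) + b = -113 + b + b²)
(-302859 + 184813)*(r(F(15)) - 171250) = (-302859 + 184813)*((-113 - 5*15 + (-5*15)²) - 171250) = -118046*((-113 - 75 + (-75)²) - 171250) = -118046*((-113 - 75 + 5625) - 171250) = -118046*(5437 - 171250) = -118046*(-165813) = 19573561398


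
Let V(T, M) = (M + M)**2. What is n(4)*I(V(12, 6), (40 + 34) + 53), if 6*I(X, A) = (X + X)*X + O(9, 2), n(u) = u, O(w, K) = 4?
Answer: 82952/3 ≈ 27651.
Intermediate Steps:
V(T, M) = 4*M**2 (V(T, M) = (2*M)**2 = 4*M**2)
I(X, A) = 2/3 + X**2/3 (I(X, A) = ((X + X)*X + 4)/6 = ((2*X)*X + 4)/6 = (2*X**2 + 4)/6 = (4 + 2*X**2)/6 = 2/3 + X**2/3)
n(4)*I(V(12, 6), (40 + 34) + 53) = 4*(2/3 + (4*6**2)**2/3) = 4*(2/3 + (4*36)**2/3) = 4*(2/3 + (1/3)*144**2) = 4*(2/3 + (1/3)*20736) = 4*(2/3 + 6912) = 4*(20738/3) = 82952/3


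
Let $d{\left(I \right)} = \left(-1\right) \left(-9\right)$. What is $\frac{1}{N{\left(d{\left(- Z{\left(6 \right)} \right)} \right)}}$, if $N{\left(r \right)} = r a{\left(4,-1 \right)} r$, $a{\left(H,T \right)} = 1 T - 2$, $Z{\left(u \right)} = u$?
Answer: $- \frac{1}{243} \approx -0.0041152$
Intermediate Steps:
$a{\left(H,T \right)} = -2 + T$ ($a{\left(H,T \right)} = T - 2 = -2 + T$)
$d{\left(I \right)} = 9$
$N{\left(r \right)} = - 3 r^{2}$ ($N{\left(r \right)} = r \left(-2 - 1\right) r = r \left(-3\right) r = - 3 r r = - 3 r^{2}$)
$\frac{1}{N{\left(d{\left(- Z{\left(6 \right)} \right)} \right)}} = \frac{1}{\left(-3\right) 9^{2}} = \frac{1}{\left(-3\right) 81} = \frac{1}{-243} = - \frac{1}{243}$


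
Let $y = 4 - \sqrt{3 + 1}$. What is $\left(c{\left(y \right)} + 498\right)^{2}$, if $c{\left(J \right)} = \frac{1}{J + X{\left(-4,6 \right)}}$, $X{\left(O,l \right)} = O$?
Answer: $\frac{990025}{4} \approx 2.4751 \cdot 10^{5}$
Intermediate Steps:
$y = 2$ ($y = 4 - \sqrt{4} = 4 - 2 = 2$)
$c{\left(J \right)} = \frac{1}{-4 + J}$ ($c{\left(J \right)} = \frac{1}{J - 4} = \frac{1}{-4 + J}$)
$\left(c{\left(y \right)} + 498\right)^{2} = \left(\frac{1}{-4 + 2} + 498\right)^{2} = \left(\frac{1}{-2} + 498\right)^{2} = \left(- \frac{1}{2} + 498\right)^{2} = \left(\frac{995}{2}\right)^{2} = \frac{990025}{4}$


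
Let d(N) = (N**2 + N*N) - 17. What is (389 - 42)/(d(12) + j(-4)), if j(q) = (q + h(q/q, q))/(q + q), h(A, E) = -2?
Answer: 1388/1087 ≈ 1.2769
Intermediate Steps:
d(N) = -17 + 2*N**2 (d(N) = (N**2 + N**2) - 17 = 2*N**2 - 17 = -17 + 2*N**2)
j(q) = (-2 + q)/(2*q) (j(q) = (q - 2)/(q + q) = (-2 + q)/((2*q)) = (-2 + q)*(1/(2*q)) = (-2 + q)/(2*q))
(389 - 42)/(d(12) + j(-4)) = (389 - 42)/((-17 + 2*12**2) + (1/2)*(-2 - 4)/(-4)) = 347/((-17 + 2*144) + (1/2)*(-1/4)*(-6)) = 347/((-17 + 288) + 3/4) = 347/(271 + 3/4) = 347/(1087/4) = 347*(4/1087) = 1388/1087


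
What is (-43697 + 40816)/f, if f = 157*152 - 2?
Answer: -2881/23862 ≈ -0.12074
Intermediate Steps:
f = 23862 (f = 23864 - 2 = 23862)
(-43697 + 40816)/f = (-43697 + 40816)/23862 = -2881*1/23862 = -2881/23862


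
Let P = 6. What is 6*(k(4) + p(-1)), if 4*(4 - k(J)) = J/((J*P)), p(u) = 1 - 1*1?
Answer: 95/4 ≈ 23.750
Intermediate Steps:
p(u) = 0 (p(u) = 1 - 1 = 0)
k(J) = 95/24 (k(J) = 4 - J/(4*(J*6)) = 4 - J/(4*(6*J)) = 4 - J*1/(6*J)/4 = 4 - ¼*⅙ = 4 - 1/24 = 95/24)
6*(k(4) + p(-1)) = 6*(95/24 + 0) = 6*(95/24) = 95/4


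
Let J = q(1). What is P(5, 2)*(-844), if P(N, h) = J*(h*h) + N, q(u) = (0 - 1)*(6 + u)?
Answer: 19412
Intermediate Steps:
q(u) = -6 - u (q(u) = -(6 + u) = -6 - u)
J = -7 (J = -6 - 1*1 = -6 - 1 = -7)
P(N, h) = N - 7*h² (P(N, h) = -7*h*h + N = -7*h² + N = N - 7*h²)
P(5, 2)*(-844) = (5 - 7*2²)*(-844) = (5 - 7*4)*(-844) = (5 - 28)*(-844) = -23*(-844) = 19412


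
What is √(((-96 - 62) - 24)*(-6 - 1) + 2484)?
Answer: √3758 ≈ 61.303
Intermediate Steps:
√(((-96 - 62) - 24)*(-6 - 1) + 2484) = √((-158 - 24)*(-7) + 2484) = √(-182*(-7) + 2484) = √(1274 + 2484) = √3758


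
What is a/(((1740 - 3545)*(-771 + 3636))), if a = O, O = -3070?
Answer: 614/1034265 ≈ 0.00059366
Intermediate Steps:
a = -3070
a/(((1740 - 3545)*(-771 + 3636))) = -3070*1/((-771 + 3636)*(1740 - 3545)) = -3070/((-1805*2865)) = -3070/(-5171325) = -3070*(-1/5171325) = 614/1034265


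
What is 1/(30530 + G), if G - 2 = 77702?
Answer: 1/108234 ≈ 9.2392e-6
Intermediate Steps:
G = 77704 (G = 2 + 77702 = 77704)
1/(30530 + G) = 1/(30530 + 77704) = 1/108234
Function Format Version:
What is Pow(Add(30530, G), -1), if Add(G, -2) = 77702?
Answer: Rational(1, 108234) ≈ 9.2392e-6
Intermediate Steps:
G = 77704 (G = Add(2, 77702) = 77704)
Pow(Add(30530, G), -1) = Pow(Add(30530, 77704), -1) = Pow(108234, -1) = Rational(1, 108234)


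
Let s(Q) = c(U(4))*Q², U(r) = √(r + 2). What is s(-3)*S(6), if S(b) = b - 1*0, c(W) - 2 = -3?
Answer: -54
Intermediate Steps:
U(r) = √(2 + r)
c(W) = -1 (c(W) = 2 - 3 = -1)
S(b) = b (S(b) = b + 0 = b)
s(Q) = -Q²
s(-3)*S(6) = -1*(-3)²*6 = -1*9*6 = -9*6 = -54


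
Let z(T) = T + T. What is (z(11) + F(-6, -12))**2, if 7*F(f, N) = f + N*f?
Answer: 48400/49 ≈ 987.75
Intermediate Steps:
z(T) = 2*T
F(f, N) = f/7 + N*f/7 (F(f, N) = (f + N*f)/7 = f/7 + N*f/7)
(z(11) + F(-6, -12))**2 = (2*11 + (1/7)*(-6)*(1 - 12))**2 = (22 + (1/7)*(-6)*(-11))**2 = (22 + 66/7)**2 = (220/7)**2 = 48400/49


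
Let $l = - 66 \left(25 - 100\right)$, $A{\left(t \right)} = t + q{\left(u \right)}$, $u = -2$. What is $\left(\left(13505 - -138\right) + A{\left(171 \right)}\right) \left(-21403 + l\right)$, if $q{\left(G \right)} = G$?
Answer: $-227248836$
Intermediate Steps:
$A{\left(t \right)} = -2 + t$ ($A{\left(t \right)} = t - 2 = -2 + t$)
$l = 4950$ ($l = \left(-66\right) \left(-75\right) = 4950$)
$\left(\left(13505 - -138\right) + A{\left(171 \right)}\right) \left(-21403 + l\right) = \left(\left(13505 - -138\right) + \left(-2 + 171\right)\right) \left(-21403 + 4950\right) = \left(\left(13505 + 138\right) + 169\right) \left(-16453\right) = \left(13643 + 169\right) \left(-16453\right) = 13812 \left(-16453\right) = -227248836$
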